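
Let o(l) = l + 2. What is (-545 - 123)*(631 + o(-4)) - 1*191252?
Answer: -611424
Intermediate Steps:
o(l) = 2 + l
(-545 - 123)*(631 + o(-4)) - 1*191252 = (-545 - 123)*(631 + (2 - 4)) - 1*191252 = -668*(631 - 2) - 191252 = -668*629 - 191252 = -420172 - 191252 = -611424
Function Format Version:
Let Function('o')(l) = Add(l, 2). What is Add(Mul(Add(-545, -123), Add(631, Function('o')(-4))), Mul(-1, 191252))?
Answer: -611424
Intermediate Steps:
Function('o')(l) = Add(2, l)
Add(Mul(Add(-545, -123), Add(631, Function('o')(-4))), Mul(-1, 191252)) = Add(Mul(Add(-545, -123), Add(631, Add(2, -4))), Mul(-1, 191252)) = Add(Mul(-668, Add(631, -2)), -191252) = Add(Mul(-668, 629), -191252) = Add(-420172, -191252) = -611424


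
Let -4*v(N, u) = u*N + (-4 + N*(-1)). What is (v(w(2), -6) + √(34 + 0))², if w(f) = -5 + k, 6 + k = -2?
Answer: 8113/16 - 87*√34/2 ≈ 253.42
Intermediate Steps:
k = -8 (k = -6 - 2 = -8)
w(f) = -13 (w(f) = -5 - 8 = -13)
v(N, u) = 1 + N/4 - N*u/4 (v(N, u) = -(u*N + (-4 + N*(-1)))/4 = -(N*u + (-4 - N))/4 = -(-4 - N + N*u)/4 = 1 + N/4 - N*u/4)
(v(w(2), -6) + √(34 + 0))² = ((1 + (¼)*(-13) - ¼*(-13)*(-6)) + √(34 + 0))² = ((1 - 13/4 - 39/2) + √34)² = (-87/4 + √34)²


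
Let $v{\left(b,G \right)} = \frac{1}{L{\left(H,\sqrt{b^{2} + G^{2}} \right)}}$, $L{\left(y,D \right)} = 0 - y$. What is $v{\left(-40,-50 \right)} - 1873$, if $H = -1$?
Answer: $-1872$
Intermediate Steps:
$L{\left(y,D \right)} = - y$
$v{\left(b,G \right)} = 1$ ($v{\left(b,G \right)} = \frac{1}{\left(-1\right) \left(-1\right)} = 1^{-1} = 1$)
$v{\left(-40,-50 \right)} - 1873 = 1 - 1873 = -1872$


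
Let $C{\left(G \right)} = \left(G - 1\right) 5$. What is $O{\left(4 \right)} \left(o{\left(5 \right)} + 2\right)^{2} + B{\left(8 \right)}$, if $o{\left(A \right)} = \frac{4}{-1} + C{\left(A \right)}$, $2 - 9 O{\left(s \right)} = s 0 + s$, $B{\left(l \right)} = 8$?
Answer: $-64$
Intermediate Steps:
$C{\left(G \right)} = -5 + 5 G$ ($C{\left(G \right)} = \left(-1 + G\right) 5 = -5 + 5 G$)
$O{\left(s \right)} = \frac{2}{9} - \frac{s}{9}$ ($O{\left(s \right)} = \frac{2}{9} - \frac{s 0 + s}{9} = \frac{2}{9} - \frac{0 + s}{9} = \frac{2}{9} - \frac{s}{9}$)
$o{\left(A \right)} = -9 + 5 A$ ($o{\left(A \right)} = \frac{4}{-1} + \left(-5 + 5 A\right) = 4 \left(-1\right) + \left(-5 + 5 A\right) = -4 + \left(-5 + 5 A\right) = -9 + 5 A$)
$O{\left(4 \right)} \left(o{\left(5 \right)} + 2\right)^{2} + B{\left(8 \right)} = \left(\frac{2}{9} - \frac{4}{9}\right) \left(\left(-9 + 5 \cdot 5\right) + 2\right)^{2} + 8 = \left(\frac{2}{9} - \frac{4}{9}\right) \left(\left(-9 + 25\right) + 2\right)^{2} + 8 = - \frac{2 \left(16 + 2\right)^{2}}{9} + 8 = - \frac{2 \cdot 18^{2}}{9} + 8 = \left(- \frac{2}{9}\right) 324 + 8 = -72 + 8 = -64$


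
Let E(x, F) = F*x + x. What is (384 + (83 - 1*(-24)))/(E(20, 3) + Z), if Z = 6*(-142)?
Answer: -491/772 ≈ -0.63601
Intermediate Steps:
Z = -852
E(x, F) = x + F*x
(384 + (83 - 1*(-24)))/(E(20, 3) + Z) = (384 + (83 - 1*(-24)))/(20*(1 + 3) - 852) = (384 + (83 + 24))/(20*4 - 852) = (384 + 107)/(80 - 852) = 491/(-772) = 491*(-1/772) = -491/772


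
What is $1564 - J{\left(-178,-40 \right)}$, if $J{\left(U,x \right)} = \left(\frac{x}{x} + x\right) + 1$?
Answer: $1602$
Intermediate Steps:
$J{\left(U,x \right)} = 2 + x$ ($J{\left(U,x \right)} = \left(1 + x\right) + 1 = 2 + x$)
$1564 - J{\left(-178,-40 \right)} = 1564 - \left(2 - 40\right) = 1564 - -38 = 1564 + 38 = 1602$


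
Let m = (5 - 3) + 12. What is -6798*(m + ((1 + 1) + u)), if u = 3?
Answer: -129162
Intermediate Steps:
m = 14 (m = 2 + 12 = 14)
-6798*(m + ((1 + 1) + u)) = -6798*(14 + ((1 + 1) + 3)) = -6798*(14 + (2 + 3)) = -6798*(14 + 5) = -6798*19 = -129162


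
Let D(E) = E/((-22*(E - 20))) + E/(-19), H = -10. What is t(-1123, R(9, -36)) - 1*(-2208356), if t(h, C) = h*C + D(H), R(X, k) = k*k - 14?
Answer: 963912821/1254 ≈ 7.6867e+5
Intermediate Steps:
D(E) = -E/19 + E/(440 - 22*E) (D(E) = E/((-22*(-20 + E))) + E*(-1/19) = E/(440 - 22*E) - E/19 = -E/19 + E/(440 - 22*E))
R(X, k) = -14 + k**2 (R(X, k) = k**2 - 14 = -14 + k**2)
t(h, C) = 641/1254 + C*h (t(h, C) = h*C + (1/418)*(-10)*(421 - 22*(-10))/(-20 - 10) = C*h + (1/418)*(-10)*(421 + 220)/(-30) = C*h + (1/418)*(-10)*(-1/30)*641 = C*h + 641/1254 = 641/1254 + C*h)
t(-1123, R(9, -36)) - 1*(-2208356) = (641/1254 + (-14 + (-36)**2)*(-1123)) - 1*(-2208356) = (641/1254 + (-14 + 1296)*(-1123)) + 2208356 = (641/1254 + 1282*(-1123)) + 2208356 = (641/1254 - 1439686) + 2208356 = -1805365603/1254 + 2208356 = 963912821/1254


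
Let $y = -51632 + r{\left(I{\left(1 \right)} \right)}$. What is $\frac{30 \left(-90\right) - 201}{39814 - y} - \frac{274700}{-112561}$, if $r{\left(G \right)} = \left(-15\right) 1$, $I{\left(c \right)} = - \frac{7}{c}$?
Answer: $\frac{8265932413}{3431647207} \approx 2.4087$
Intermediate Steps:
$r{\left(G \right)} = -15$
$y = -51647$ ($y = -51632 - 15 = -51647$)
$\frac{30 \left(-90\right) - 201}{39814 - y} - \frac{274700}{-112561} = \frac{30 \left(-90\right) - 201}{39814 - -51647} - \frac{274700}{-112561} = \frac{-2700 - 201}{39814 + 51647} - - \frac{274700}{112561} = - \frac{2901}{91461} + \frac{274700}{112561} = \left(-2901\right) \frac{1}{91461} + \frac{274700}{112561} = - \frac{967}{30487} + \frac{274700}{112561} = \frac{8265932413}{3431647207}$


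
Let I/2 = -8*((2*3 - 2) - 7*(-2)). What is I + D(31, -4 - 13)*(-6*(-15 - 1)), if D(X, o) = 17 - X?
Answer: -1632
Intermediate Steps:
I = -288 (I = 2*(-8*((2*3 - 2) - 7*(-2))) = 2*(-8*((6 - 2) + 14)) = 2*(-8*(4 + 14)) = 2*(-8*18) = 2*(-144) = -288)
I + D(31, -4 - 13)*(-6*(-15 - 1)) = -288 + (17 - 1*31)*(-6*(-15 - 1)) = -288 + (17 - 31)*(-6*(-16)) = -288 - 14*96 = -288 - 1344 = -1632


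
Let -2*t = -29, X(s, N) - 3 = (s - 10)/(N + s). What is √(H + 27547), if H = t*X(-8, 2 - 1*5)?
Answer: √13365286/22 ≈ 166.18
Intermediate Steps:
X(s, N) = 3 + (-10 + s)/(N + s) (X(s, N) = 3 + (s - 10)/(N + s) = 3 + (-10 + s)/(N + s))
t = 29/2 (t = -½*(-29) = 29/2 ≈ 14.500)
H = 1479/22 (H = 29*((-10 + 3*(2 - 1*5) + 4*(-8))/((2 - 1*5) - 8))/2 = 29*((-10 + 3*(2 - 5) - 32)/((2 - 5) - 8))/2 = 29*((-10 + 3*(-3) - 32)/(-3 - 8))/2 = 29*((-10 - 9 - 32)/(-11))/2 = 29*(-1/11*(-51))/2 = (29/2)*(51/11) = 1479/22 ≈ 67.227)
√(H + 27547) = √(1479/22 + 27547) = √(607513/22) = √13365286/22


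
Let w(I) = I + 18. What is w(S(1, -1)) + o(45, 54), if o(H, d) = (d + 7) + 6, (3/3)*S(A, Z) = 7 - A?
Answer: 91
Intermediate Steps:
S(A, Z) = 7 - A
w(I) = 18 + I
o(H, d) = 13 + d (o(H, d) = (7 + d) + 6 = 13 + d)
w(S(1, -1)) + o(45, 54) = (18 + (7 - 1*1)) + (13 + 54) = (18 + (7 - 1)) + 67 = (18 + 6) + 67 = 24 + 67 = 91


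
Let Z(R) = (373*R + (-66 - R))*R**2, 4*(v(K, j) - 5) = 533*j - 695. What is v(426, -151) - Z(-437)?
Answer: 62114536361/2 ≈ 3.1057e+10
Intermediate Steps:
v(K, j) = -675/4 + 533*j/4 (v(K, j) = 5 + (533*j - 695)/4 = 5 + (-695 + 533*j)/4 = 5 + (-695/4 + 533*j/4) = -675/4 + 533*j/4)
Z(R) = R**2*(-66 + 372*R) (Z(R) = (-66 + 372*R)*R**2 = R**2*(-66 + 372*R))
v(426, -151) - Z(-437) = (-675/4 + (533/4)*(-151)) - (-437)**2*(-66 + 372*(-437)) = (-675/4 - 80483/4) - 190969*(-66 - 162564) = -40579/2 - 190969*(-162630) = -40579/2 - 1*(-31057288470) = -40579/2 + 31057288470 = 62114536361/2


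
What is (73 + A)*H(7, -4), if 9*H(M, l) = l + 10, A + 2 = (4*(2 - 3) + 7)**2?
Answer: 160/3 ≈ 53.333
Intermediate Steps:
A = 7 (A = -2 + (4*(2 - 3) + 7)**2 = -2 + (4*(-1) + 7)**2 = -2 + (-4 + 7)**2 = -2 + 3**2 = -2 + 9 = 7)
H(M, l) = 10/9 + l/9 (H(M, l) = (l + 10)/9 = (10 + l)/9 = 10/9 + l/9)
(73 + A)*H(7, -4) = (73 + 7)*(10/9 + (1/9)*(-4)) = 80*(10/9 - 4/9) = 80*(2/3) = 160/3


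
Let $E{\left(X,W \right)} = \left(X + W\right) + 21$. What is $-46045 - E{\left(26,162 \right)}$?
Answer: $-46254$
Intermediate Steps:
$E{\left(X,W \right)} = 21 + W + X$ ($E{\left(X,W \right)} = \left(W + X\right) + 21 = 21 + W + X$)
$-46045 - E{\left(26,162 \right)} = -46045 - \left(21 + 162 + 26\right) = -46045 - 209 = -46254$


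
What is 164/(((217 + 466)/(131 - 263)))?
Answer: -21648/683 ≈ -31.695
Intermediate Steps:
164/(((217 + 466)/(131 - 263))) = 164/((683/(-132))) = 164/((683*(-1/132))) = 164/(-683/132) = 164*(-132/683) = -21648/683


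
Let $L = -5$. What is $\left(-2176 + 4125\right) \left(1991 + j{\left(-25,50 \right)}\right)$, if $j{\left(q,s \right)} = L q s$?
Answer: $16061709$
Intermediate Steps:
$j{\left(q,s \right)} = - 5 q s$
$\left(-2176 + 4125\right) \left(1991 + j{\left(-25,50 \right)}\right) = \left(-2176 + 4125\right) \left(1991 - \left(-125\right) 50\right) = 1949 \left(1991 + 6250\right) = 1949 \cdot 8241 = 16061709$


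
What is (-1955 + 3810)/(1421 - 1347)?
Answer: 1855/74 ≈ 25.068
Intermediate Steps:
(-1955 + 3810)/(1421 - 1347) = 1855/74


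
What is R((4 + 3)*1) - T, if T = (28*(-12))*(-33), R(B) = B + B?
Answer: -11074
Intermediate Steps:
R(B) = 2*B
T = 11088 (T = -336*(-33) = 11088)
R((4 + 3)*1) - T = 2*((4 + 3)*1) - 1*11088 = 2*(7*1) - 11088 = 2*7 - 11088 = 14 - 11088 = -11074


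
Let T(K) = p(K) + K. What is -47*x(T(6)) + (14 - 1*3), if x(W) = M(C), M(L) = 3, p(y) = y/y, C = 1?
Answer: -130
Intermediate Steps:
p(y) = 1
T(K) = 1 + K
x(W) = 3
-47*x(T(6)) + (14 - 1*3) = -47*3 + (14 - 1*3) = -141 + (14 - 3) = -141 + 11 = -130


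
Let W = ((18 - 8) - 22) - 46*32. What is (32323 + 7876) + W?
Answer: 38715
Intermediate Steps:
W = -1484 (W = (10 - 22) - 1472 = -12 - 1472 = -1484)
(32323 + 7876) + W = (32323 + 7876) - 1484 = 40199 - 1484 = 38715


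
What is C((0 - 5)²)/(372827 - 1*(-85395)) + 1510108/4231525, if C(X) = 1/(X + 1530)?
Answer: 215201025026841/603022110899050 ≈ 0.35687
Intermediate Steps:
C(X) = 1/(1530 + X)
C((0 - 5)²)/(372827 - 1*(-85395)) + 1510108/4231525 = 1/((1530 + (0 - 5)²)*(372827 - 1*(-85395))) + 1510108/4231525 = 1/((1530 + (-5)²)*(372827 + 85395)) + 1510108*(1/4231525) = 1/((1530 + 25)*458222) + 1510108/4231525 = (1/458222)/1555 + 1510108/4231525 = (1/1555)*(1/458222) + 1510108/4231525 = 1/712535210 + 1510108/4231525 = 215201025026841/603022110899050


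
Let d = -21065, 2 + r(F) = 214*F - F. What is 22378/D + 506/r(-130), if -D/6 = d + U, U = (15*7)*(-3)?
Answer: 3015119/19306140 ≈ 0.15617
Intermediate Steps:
r(F) = -2 + 213*F (r(F) = -2 + (214*F - F) = -2 + 213*F)
U = -315 (U = 105*(-3) = -315)
D = 128280 (D = -6*(-21065 - 315) = -6*(-21380) = 128280)
22378/D + 506/r(-130) = 22378/128280 + 506/(-2 + 213*(-130)) = 22378*(1/128280) + 506/(-2 - 27690) = 11189/64140 + 506/(-27692) = 11189/64140 + 506*(-1/27692) = 11189/64140 - 11/602 = 3015119/19306140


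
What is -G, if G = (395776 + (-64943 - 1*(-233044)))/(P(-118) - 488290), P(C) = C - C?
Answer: 563877/488290 ≈ 1.1548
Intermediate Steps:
P(C) = 0
G = -563877/488290 (G = (395776 + (-64943 - 1*(-233044)))/(0 - 488290) = (395776 + (-64943 + 233044))/(-488290) = (395776 + 168101)*(-1/488290) = 563877*(-1/488290) = -563877/488290 ≈ -1.1548)
-G = -1*(-563877/488290) = 563877/488290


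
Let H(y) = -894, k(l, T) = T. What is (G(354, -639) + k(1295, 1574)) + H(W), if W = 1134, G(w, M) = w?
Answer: 1034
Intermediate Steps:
(G(354, -639) + k(1295, 1574)) + H(W) = (354 + 1574) - 894 = 1928 - 894 = 1034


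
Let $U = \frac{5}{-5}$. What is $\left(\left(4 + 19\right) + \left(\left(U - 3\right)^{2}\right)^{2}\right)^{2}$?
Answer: $77841$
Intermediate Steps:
$U = -1$ ($U = 5 \left(- \frac{1}{5}\right) = -1$)
$\left(\left(4 + 19\right) + \left(\left(U - 3\right)^{2}\right)^{2}\right)^{2} = \left(\left(4 + 19\right) + \left(\left(-1 - 3\right)^{2}\right)^{2}\right)^{2} = \left(23 + \left(\left(-4\right)^{2}\right)^{2}\right)^{2} = \left(23 + 16^{2}\right)^{2} = \left(23 + 256\right)^{2} = 279^{2} = 77841$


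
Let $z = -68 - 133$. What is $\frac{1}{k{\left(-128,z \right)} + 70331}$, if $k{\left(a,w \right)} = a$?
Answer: $\frac{1}{70203} \approx 1.4244 \cdot 10^{-5}$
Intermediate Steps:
$z = -201$ ($z = -68 - 133 = -201$)
$\frac{1}{k{\left(-128,z \right)} + 70331} = \frac{1}{-128 + 70331} = \frac{1}{70203}$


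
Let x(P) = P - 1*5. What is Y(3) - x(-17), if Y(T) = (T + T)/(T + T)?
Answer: 23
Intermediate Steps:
x(P) = -5 + P (x(P) = P - 5 = -5 + P)
Y(T) = 1 (Y(T) = (2*T)/((2*T)) = (2*T)*(1/(2*T)) = 1)
Y(3) - x(-17) = 1 - (-5 - 17) = 1 - 1*(-22) = 1 + 22 = 23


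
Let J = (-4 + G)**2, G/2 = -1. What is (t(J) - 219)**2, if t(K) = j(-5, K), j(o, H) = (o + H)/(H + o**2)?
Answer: 177635584/3721 ≈ 47739.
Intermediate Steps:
G = -2 (G = 2*(-1) = -2)
j(o, H) = (H + o)/(H + o**2)
J = 36 (J = (-4 - 2)**2 = (-6)**2 = 36)
t(K) = (-5 + K)/(25 + K) (t(K) = (K - 5)/(K + (-5)**2) = (-5 + K)/(K + 25) = (-5 + K)/(25 + K))
(t(J) - 219)**2 = ((-5 + 36)/(25 + 36) - 219)**2 = (31/61 - 219)**2 = (-13328/61)**2 = 177635584/3721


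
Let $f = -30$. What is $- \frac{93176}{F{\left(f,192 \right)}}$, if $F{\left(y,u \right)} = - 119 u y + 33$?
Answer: $- \frac{93176}{685473} \approx -0.13593$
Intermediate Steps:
$F{\left(y,u \right)} = 33 - 119 u y$ ($F{\left(y,u \right)} = - 119 u y + 33 = 33 - 119 u y$)
$- \frac{93176}{F{\left(f,192 \right)}} = - \frac{93176}{33 - 22848 \left(-30\right)} = - \frac{93176}{33 + 685440} = - \frac{93176}{685473}$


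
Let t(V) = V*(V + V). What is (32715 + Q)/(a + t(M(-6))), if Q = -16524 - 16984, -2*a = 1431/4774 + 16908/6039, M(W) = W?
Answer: -1385596212/123096551 ≈ -11.256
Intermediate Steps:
a = -2707897/1747284 (a = -(1431/4774 + 16908/6039)/2 = -(1431*(1/4774) + 16908*(1/6039))/2 = -(1431/4774 + 5636/2013)/2 = -½*2707897/873642 = -2707897/1747284 ≈ -1.5498)
t(V) = 2*V² (t(V) = V*(2*V) = 2*V²)
Q = -33508
(32715 + Q)/(a + t(M(-6))) = (32715 - 33508)/(-2707897/1747284 + 2*(-6)²) = -793/(-2707897/1747284 + 2*36) = -793/(-2707897/1747284 + 72) = -793/123096551/1747284 = -793*1747284/123096551 = -1385596212/123096551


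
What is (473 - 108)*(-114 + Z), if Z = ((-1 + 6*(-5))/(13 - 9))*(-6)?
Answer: -49275/2 ≈ -24638.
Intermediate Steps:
Z = 93/2 (Z = ((-1 - 30)/4)*(-6) = -31*¼*(-6) = -31/4*(-6) = 93/2 ≈ 46.500)
(473 - 108)*(-114 + Z) = (473 - 108)*(-114 + 93/2) = 365*(-135/2) = -49275/2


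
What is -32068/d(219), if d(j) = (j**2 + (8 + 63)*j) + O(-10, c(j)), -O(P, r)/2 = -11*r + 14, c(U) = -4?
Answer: -16034/31697 ≈ -0.50585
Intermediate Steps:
O(P, r) = -28 + 22*r (O(P, r) = -2*(-11*r + 14) = -2*(14 - 11*r) = -28 + 22*r)
d(j) = -116 + j**2 + 71*j (d(j) = (j**2 + (8 + 63)*j) + (-28 + 22*(-4)) = (j**2 + 71*j) + (-28 - 88) = (j**2 + 71*j) - 116 = -116 + j**2 + 71*j)
-32068/d(219) = -32068/(-116 + 219**2 + 71*219) = -32068/(-116 + 47961 + 15549) = -32068/63394 = -32068*1/63394 = -16034/31697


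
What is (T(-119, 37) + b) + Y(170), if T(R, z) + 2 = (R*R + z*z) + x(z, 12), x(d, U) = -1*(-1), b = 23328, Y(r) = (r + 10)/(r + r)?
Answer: 660578/17 ≈ 38858.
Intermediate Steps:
Y(r) = (10 + r)/(2*r) (Y(r) = (10 + r)/((2*r)) = (10 + r)*(1/(2*r)) = (10 + r)/(2*r))
x(d, U) = 1
T(R, z) = -1 + R**2 + z**2 (T(R, z) = -2 + ((R*R + z*z) + 1) = -2 + ((R**2 + z**2) + 1) = -2 + (1 + R**2 + z**2) = -1 + R**2 + z**2)
(T(-119, 37) + b) + Y(170) = ((-1 + (-119)**2 + 37**2) + 23328) + (1/2)*(10 + 170)/170 = ((-1 + 14161 + 1369) + 23328) + (1/2)*(1/170)*180 = (15529 + 23328) + 9/17 = 38857 + 9/17 = 660578/17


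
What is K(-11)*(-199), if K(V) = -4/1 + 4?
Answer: 0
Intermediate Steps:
K(V) = 0 (K(V) = 1*(-4) + 4 = -4 + 4 = 0)
K(-11)*(-199) = 0*(-199) = 0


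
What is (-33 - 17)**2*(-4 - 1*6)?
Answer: -25000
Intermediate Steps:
(-33 - 17)**2*(-4 - 1*6) = (-50)**2*(-4 - 6) = 2500*(-10) = -25000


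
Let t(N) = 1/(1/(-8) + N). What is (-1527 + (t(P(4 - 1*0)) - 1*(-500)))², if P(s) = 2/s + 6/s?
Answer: 237067609/225 ≈ 1.0536e+6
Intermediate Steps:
P(s) = 8/s
t(N) = 1/(-⅛ + N)
(-1527 + (t(P(4 - 1*0)) - 1*(-500)))² = (-1527 + (8/(-1 + 8*(8/(4 - 1*0))) - 1*(-500)))² = (-1527 + (8/(-1 + 8*(8/(4 + 0))) + 500))² = (-1527 + (8/(-1 + 8*(8/4)) + 500))² = (-1527 + (8/(-1 + 8*(8*(¼))) + 500))² = (-1527 + (8/(-1 + 8*2) + 500))² = (-1527 + (8/(-1 + 16) + 500))² = (-1527 + (8/15 + 500))² = (-1527 + 7508/15)² = (-15397/15)² = 237067609/225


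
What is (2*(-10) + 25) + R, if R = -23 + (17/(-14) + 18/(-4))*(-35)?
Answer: 182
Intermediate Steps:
R = 177 (R = -23 + (17*(-1/14) + 18*(-¼))*(-35) = -23 + (-17/14 - 9/2)*(-35) = -23 - 40/7*(-35) = -23 + 200 = 177)
(2*(-10) + 25) + R = (2*(-10) + 25) + 177 = (-20 + 25) + 177 = 5 + 177 = 182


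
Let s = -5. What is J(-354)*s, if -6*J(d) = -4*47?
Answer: -470/3 ≈ -156.67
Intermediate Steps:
J(d) = 94/3 (J(d) = -(-2)*47/3 = -⅙*(-188) = 94/3)
J(-354)*s = (94/3)*(-5) = -470/3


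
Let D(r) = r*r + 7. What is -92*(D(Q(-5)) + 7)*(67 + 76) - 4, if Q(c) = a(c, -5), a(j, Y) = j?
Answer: -513088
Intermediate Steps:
Q(c) = c
D(r) = 7 + r² (D(r) = r² + 7 = 7 + r²)
-92*(D(Q(-5)) + 7)*(67 + 76) - 4 = -92*((7 + (-5)²) + 7)*(67 + 76) - 4 = -92*((7 + 25) + 7)*143 - 4 = -92*(32 + 7)*143 - 4 = -3588*143 - 4 = -92*5577 - 4 = -513084 - 4 = -513088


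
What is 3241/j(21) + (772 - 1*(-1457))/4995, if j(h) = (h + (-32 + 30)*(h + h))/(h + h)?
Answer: -3596767/1665 ≈ -2160.2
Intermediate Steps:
j(h) = -3/2 (j(h) = (h - 4*h)/((2*h)) = (h - 4*h)*(1/(2*h)) = (-3*h)*(1/(2*h)) = -3/2)
3241/j(21) + (772 - 1*(-1457))/4995 = 3241/(-3/2) + (772 - 1*(-1457))/4995 = 3241*(-⅔) + (772 + 1457)*(1/4995) = -6482/3 + 2229*(1/4995) = -6482/3 + 743/1665 = -3596767/1665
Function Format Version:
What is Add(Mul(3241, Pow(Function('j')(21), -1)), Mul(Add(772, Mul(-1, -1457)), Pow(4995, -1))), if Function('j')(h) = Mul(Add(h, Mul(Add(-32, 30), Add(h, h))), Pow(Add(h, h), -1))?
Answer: Rational(-3596767, 1665) ≈ -2160.2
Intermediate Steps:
Function('j')(h) = Rational(-3, 2) (Function('j')(h) = Mul(Add(h, Mul(-2, Mul(2, h))), Pow(Mul(2, h), -1)) = Mul(Add(h, Mul(-4, h)), Mul(Rational(1, 2), Pow(h, -1))) = Mul(Mul(-3, h), Mul(Rational(1, 2), Pow(h, -1))) = Rational(-3, 2))
Add(Mul(3241, Pow(Function('j')(21), -1)), Mul(Add(772, Mul(-1, -1457)), Pow(4995, -1))) = Add(Mul(3241, Pow(Rational(-3, 2), -1)), Mul(Add(772, Mul(-1, -1457)), Pow(4995, -1))) = Add(Mul(3241, Rational(-2, 3)), Mul(Add(772, 1457), Rational(1, 4995))) = Add(Rational(-6482, 3), Mul(2229, Rational(1, 4995))) = Add(Rational(-6482, 3), Rational(743, 1665)) = Rational(-3596767, 1665)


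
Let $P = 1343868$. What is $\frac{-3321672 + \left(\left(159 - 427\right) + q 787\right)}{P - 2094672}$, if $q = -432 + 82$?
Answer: $\frac{599565}{125134} \approx 4.7914$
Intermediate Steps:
$q = -350$
$\frac{-3321672 + \left(\left(159 - 427\right) + q 787\right)}{P - 2094672} = \frac{-3321672 + \left(\left(159 - 427\right) - 275450\right)}{1343868 - 2094672} = \frac{-3321672 + \left(\left(159 - 427\right) - 275450\right)}{-750804} = \left(-3321672 - 275718\right) \left(- \frac{1}{750804}\right) = \left(-3597390\right) \left(- \frac{1}{750804}\right) = \frac{599565}{125134}$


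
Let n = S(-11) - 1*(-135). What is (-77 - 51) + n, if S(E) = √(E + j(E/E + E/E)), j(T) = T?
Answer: 7 + 3*I ≈ 7.0 + 3.0*I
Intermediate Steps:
S(E) = √(2 + E) (S(E) = √(E + (E/E + E/E)) = √(E + (1 + 1)) = √(E + 2) = √(2 + E))
n = 135 + 3*I (n = √(2 - 11) - 1*(-135) = √(-9) + 135 = 3*I + 135 = 135 + 3*I ≈ 135.0 + 3.0*I)
(-77 - 51) + n = (-77 - 51) + (135 + 3*I) = -128 + (135 + 3*I) = 7 + 3*I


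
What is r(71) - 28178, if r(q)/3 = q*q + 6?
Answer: -13037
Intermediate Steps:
r(q) = 18 + 3*q² (r(q) = 3*(q*q + 6) = 3*(q² + 6) = 3*(6 + q²) = 18 + 3*q²)
r(71) - 28178 = (18 + 3*71²) - 28178 = (18 + 3*5041) - 28178 = (18 + 15123) - 28178 = 15141 - 28178 = -13037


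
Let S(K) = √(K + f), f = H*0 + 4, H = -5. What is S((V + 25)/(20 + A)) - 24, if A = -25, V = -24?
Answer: -24 + √95/5 ≈ -22.051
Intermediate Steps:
f = 4 (f = -5*0 + 4 = 0 + 4 = 4)
S(K) = √(4 + K) (S(K) = √(K + 4) = √(4 + K))
S((V + 25)/(20 + A)) - 24 = √(4 + (-24 + 25)/(20 - 25)) - 24 = √(4 + 1/(-5)) - 24 = √(4 + 1*(-⅕)) - 24 = √(4 - ⅕) - 24 = √(19/5) - 24 = √95/5 - 24 = -24 + √95/5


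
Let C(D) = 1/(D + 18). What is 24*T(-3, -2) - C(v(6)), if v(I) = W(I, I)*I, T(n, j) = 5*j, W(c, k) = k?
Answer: -12961/54 ≈ -240.02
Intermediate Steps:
v(I) = I² (v(I) = I*I = I²)
C(D) = 1/(18 + D)
24*T(-3, -2) - C(v(6)) = 24*(5*(-2)) - 1/(18 + 6²) = 24*(-10) - 1/(18 + 36) = -240 - 1/54 = -12961/54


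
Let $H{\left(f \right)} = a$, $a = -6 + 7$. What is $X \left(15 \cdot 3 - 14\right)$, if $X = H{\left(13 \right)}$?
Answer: $31$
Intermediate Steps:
$a = 1$
$H{\left(f \right)} = 1$
$X = 1$
$X \left(15 \cdot 3 - 14\right) = 1 \left(15 \cdot 3 - 14\right) = 1 \left(45 - 14\right) = 1 \cdot 31 = 31$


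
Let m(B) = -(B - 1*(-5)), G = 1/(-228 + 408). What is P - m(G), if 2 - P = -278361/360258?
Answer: 84065053/10807740 ≈ 7.7782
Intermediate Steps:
G = 1/180 ≈ 0.0055556
P = 332959/120086 (P = 2 - (-278361)/360258 = 2 - 1*(-92787/120086) = 2 + 92787/120086 = 332959/120086 ≈ 2.7727)
m(B) = -5 - B (m(B) = -(B + 5) = -(5 + B) = -5 - B)
P - m(G) = 332959/120086 - (-5 - 1*1/180) = 332959/120086 - (-5 - 1/180) = 332959/120086 - 1*(-901/180) = 332959/120086 + 901/180 = 84065053/10807740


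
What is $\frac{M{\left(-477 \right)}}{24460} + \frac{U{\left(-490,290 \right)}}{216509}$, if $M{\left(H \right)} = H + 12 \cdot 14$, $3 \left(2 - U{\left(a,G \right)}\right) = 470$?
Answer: $- \frac{212053283}{15887430420} \approx -0.013347$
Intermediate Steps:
$U{\left(a,G \right)} = - \frac{464}{3}$ ($U{\left(a,G \right)} = 2 - \frac{470}{3} = - \frac{464}{3}$)
$M{\left(H \right)} = 168 + H$ ($M{\left(H \right)} = H + 168 = 168 + H$)
$\frac{M{\left(-477 \right)}}{24460} + \frac{U{\left(-490,290 \right)}}{216509} = \frac{168 - 477}{24460} - \frac{464}{3 \cdot 216509} = \left(-309\right) \frac{1}{24460} - \frac{464}{649527} = - \frac{309}{24460} - \frac{464}{649527} = - \frac{212053283}{15887430420}$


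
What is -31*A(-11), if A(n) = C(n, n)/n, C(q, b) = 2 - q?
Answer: 403/11 ≈ 36.636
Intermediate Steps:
A(n) = (2 - n)/n
-31*A(-11) = -31*(2 - 1*(-11))/(-11) = -(-31)*(2 + 11)/11 = -(-31)*13/11 = -31*(-13/11) = 403/11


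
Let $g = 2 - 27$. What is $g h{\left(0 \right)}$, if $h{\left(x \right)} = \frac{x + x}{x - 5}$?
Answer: $0$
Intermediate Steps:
$h{\left(x \right)} = \frac{2 x}{-5 + x}$
$g = -25$ ($g = 2 - 27 = -25$)
$g h{\left(0 \right)} = - 25 \cdot 2 \cdot 0 \frac{1}{-5 + 0} = - 25 \cdot 2 \cdot 0 \frac{1}{-5} = - 25 \cdot 2 \cdot 0 \left(- \frac{1}{5}\right) = \left(-25\right) 0 = 0$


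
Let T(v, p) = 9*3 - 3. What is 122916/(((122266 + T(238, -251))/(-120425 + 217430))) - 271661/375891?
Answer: 448189055479909/4596771039 ≈ 97501.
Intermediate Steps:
T(v, p) = 24 (T(v, p) = 27 - 3 = 24)
122916/(((122266 + T(238, -251))/(-120425 + 217430))) - 271661/375891 = 122916/(((122266 + 24)/(-120425 + 217430))) - 271661/375891 = 122916/((122290/97005)) - 271661*1/375891 = 122916/((122290*(1/97005))) - 271661/375891 = 122916/(24458/19401) - 271661/375891 = 122916*(19401/24458) - 271661/375891 = 1192346658/12229 - 271661/375891 = 448189055479909/4596771039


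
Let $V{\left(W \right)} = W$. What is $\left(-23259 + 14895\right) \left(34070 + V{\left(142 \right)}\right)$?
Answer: $-286149168$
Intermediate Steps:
$\left(-23259 + 14895\right) \left(34070 + V{\left(142 \right)}\right) = \left(-23259 + 14895\right) \left(34070 + 142\right) = \left(-8364\right) 34212 = -286149168$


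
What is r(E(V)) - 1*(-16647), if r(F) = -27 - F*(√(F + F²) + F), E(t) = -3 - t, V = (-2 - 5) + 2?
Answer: 16616 - 2*√6 ≈ 16611.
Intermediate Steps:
V = -5 (V = -7 + 2 = -5)
r(F) = -27 - F*(F + √(F + F²))
r(E(V)) - 1*(-16647) = (-27 - (-3 - 1*(-5))² - (-3 - 1*(-5))*√((-3 - 1*(-5))*(1 + (-3 - 1*(-5))))) - 1*(-16647) = (-27 - (-3 + 5)² - (-3 + 5)*√((-3 + 5)*(1 + (-3 + 5)))) + 16647 = (-27 - 1*2² - 1*2*√(2*(1 + 2))) + 16647 = (-27 - 1*4 - 1*2*√(2*3)) + 16647 = (-27 - 4 - 1*2*√6) + 16647 = (-27 - 4 - 2*√6) + 16647 = (-31 - 2*√6) + 16647 = 16616 - 2*√6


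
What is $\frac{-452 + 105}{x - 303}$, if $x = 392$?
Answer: $- \frac{347}{89} \approx -3.8989$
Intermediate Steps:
$\frac{-452 + 105}{x - 303} = \frac{-452 + 105}{392 - 303} = - \frac{347}{89}$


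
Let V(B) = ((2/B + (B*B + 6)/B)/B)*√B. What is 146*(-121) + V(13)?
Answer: -17666 + 177*√13/169 ≈ -17662.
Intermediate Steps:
V(B) = (2/B + (6 + B²)/B)/√B (V(B) = ((2/B + (B² + 6)/B)/B)*√B = ((2/B + (6 + B²)/B)/B)*√B = (2/B + (6 + B²)/B)/√B)
146*(-121) + V(13) = 146*(-121) + (8 + 13²)/13^(3/2) = -17666 + (√13/169)*(8 + 169) = -17666 + (√13/169)*177 = -17666 + 177*√13/169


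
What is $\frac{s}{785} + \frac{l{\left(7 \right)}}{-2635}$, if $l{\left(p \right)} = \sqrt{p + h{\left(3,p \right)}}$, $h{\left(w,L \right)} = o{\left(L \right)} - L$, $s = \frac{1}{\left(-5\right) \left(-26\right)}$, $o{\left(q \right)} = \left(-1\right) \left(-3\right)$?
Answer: $\frac{1}{102050} - \frac{\sqrt{3}}{2635} \approx -0.00064753$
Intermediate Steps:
$o{\left(q \right)} = 3$
$s = \frac{1}{130} \approx 0.0076923$
$h{\left(w,L \right)} = 3 - L$
$l{\left(p \right)} = \sqrt{3}$ ($l{\left(p \right)} = \sqrt{p - \left(-3 + p\right)} = \sqrt{3}$)
$\frac{s}{785} + \frac{l{\left(7 \right)}}{-2635} = \frac{1}{130 \cdot 785} + \frac{\sqrt{3}}{-2635} = \frac{1}{130} \cdot \frac{1}{785} + \sqrt{3} \left(- \frac{1}{2635}\right) = \frac{1}{102050} - \frac{\sqrt{3}}{2635}$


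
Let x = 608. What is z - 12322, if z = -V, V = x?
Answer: -12930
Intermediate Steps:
V = 608
z = -608 (z = -1*608 = -608)
z - 12322 = -608 - 12322 = -12930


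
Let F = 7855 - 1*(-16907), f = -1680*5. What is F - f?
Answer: 33162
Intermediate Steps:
f = -8400
F = 24762 (F = 7855 + 16907 = 24762)
F - f = 24762 - 1*(-8400) = 24762 + 8400 = 33162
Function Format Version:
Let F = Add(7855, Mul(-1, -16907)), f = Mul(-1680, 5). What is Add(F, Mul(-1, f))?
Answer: 33162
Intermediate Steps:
f = -8400
F = 24762 (F = Add(7855, 16907) = 24762)
Add(F, Mul(-1, f)) = Add(24762, Mul(-1, -8400)) = Add(24762, 8400) = 33162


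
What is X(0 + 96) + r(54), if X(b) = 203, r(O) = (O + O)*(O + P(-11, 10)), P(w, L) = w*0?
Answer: 6035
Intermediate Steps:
P(w, L) = 0
r(O) = 2*O² (r(O) = (O + O)*(O + 0) = (2*O)*O = 2*O²)
X(0 + 96) + r(54) = 203 + 2*54² = 203 + 2*2916 = 203 + 5832 = 6035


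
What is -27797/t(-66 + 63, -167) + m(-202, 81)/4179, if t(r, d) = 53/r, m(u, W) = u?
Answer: 348480283/221487 ≈ 1573.4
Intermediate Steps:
-27797/t(-66 + 63, -167) + m(-202, 81)/4179 = -27797/(53/(-66 + 63)) - 202/4179 = -27797/(53/(-3)) - 202*1/4179 = -27797/(53*(-⅓)) - 202/4179 = -27797/(-53/3) - 202/4179 = -27797*(-3/53) - 202/4179 = 83391/53 - 202/4179 = 348480283/221487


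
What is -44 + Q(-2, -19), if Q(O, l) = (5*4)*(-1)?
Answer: -64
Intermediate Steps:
Q(O, l) = -20 (Q(O, l) = 20*(-1) = -20)
-44 + Q(-2, -19) = -44 - 20 = -64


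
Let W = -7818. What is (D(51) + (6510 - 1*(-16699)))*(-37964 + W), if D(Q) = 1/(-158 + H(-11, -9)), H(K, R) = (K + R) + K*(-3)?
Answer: -154070347728/145 ≈ -1.0626e+9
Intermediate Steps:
H(K, R) = R - 2*K (H(K, R) = (K + R) - 3*K = R - 2*K)
D(Q) = -1/145 (D(Q) = 1/(-158 + (-9 - 2*(-11))) = 1/(-158 + (-9 + 22)) = 1/(-158 + 13) = 1/(-145) = -1/145)
(D(51) + (6510 - 1*(-16699)))*(-37964 + W) = (-1/145 + (6510 - 1*(-16699)))*(-37964 - 7818) = (-1/145 + (6510 + 16699))*(-45782) = (-1/145 + 23209)*(-45782) = (3365304/145)*(-45782) = -154070347728/145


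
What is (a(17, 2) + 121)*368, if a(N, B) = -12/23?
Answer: 44336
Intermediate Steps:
a(N, B) = -12/23 (a(N, B) = -12*1/23 = -12/23)
(a(17, 2) + 121)*368 = (-12/23 + 121)*368 = (2771/23)*368 = 44336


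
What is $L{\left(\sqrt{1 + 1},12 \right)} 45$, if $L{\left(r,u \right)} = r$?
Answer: $45 \sqrt{2} \approx 63.64$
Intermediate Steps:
$L{\left(\sqrt{1 + 1},12 \right)} 45 = \sqrt{1 + 1} \cdot 45 = \sqrt{2} \cdot 45 = 45 \sqrt{2}$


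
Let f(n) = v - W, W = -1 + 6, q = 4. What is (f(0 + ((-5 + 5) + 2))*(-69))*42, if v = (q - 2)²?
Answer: 2898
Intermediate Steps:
W = 5
v = 4 (v = (4 - 2)² = 2² = 4)
f(n) = -1 (f(n) = 4 - 1*5 = 4 - 5 = -1)
(f(0 + ((-5 + 5) + 2))*(-69))*42 = -1*(-69)*42 = 69*42 = 2898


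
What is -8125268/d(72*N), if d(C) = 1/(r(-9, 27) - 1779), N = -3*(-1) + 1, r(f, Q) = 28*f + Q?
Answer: 16283037072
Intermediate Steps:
r(f, Q) = Q + 28*f
N = 4 (N = 3 + 1 = 4)
d(C) = -1/2004 (d(C) = 1/((27 + 28*(-9)) - 1779) = 1/((27 - 252) - 1779) = 1/(-225 - 1779) = 1/(-2004) = -1/2004)
-8125268/d(72*N) = -8125268/(-1/2004) = -8125268*(-2004) = 16283037072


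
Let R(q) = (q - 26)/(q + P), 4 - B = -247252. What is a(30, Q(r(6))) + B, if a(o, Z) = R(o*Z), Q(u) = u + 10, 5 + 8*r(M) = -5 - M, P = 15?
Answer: 63050494/255 ≈ 2.4726e+5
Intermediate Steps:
r(M) = -5/4 - M/8 (r(M) = -5/8 + (-5 - M)/8 = -5/8 + (-5/8 - M/8) = -5/4 - M/8)
B = 247256 (B = 4 - 1*(-247252) = 4 + 247252 = 247256)
Q(u) = 10 + u
R(q) = (-26 + q)/(15 + q) (R(q) = (q - 26)/(q + 15) = (-26 + q)/(15 + q))
a(o, Z) = (-26 + Z*o)/(15 + Z*o) (a(o, Z) = (-26 + o*Z)/(15 + o*Z) = (-26 + Z*o)/(15 + Z*o))
a(30, Q(r(6))) + B = (-26 + (10 + (-5/4 - ⅛*6))*30)/(15 + (10 + (-5/4 - ⅛*6))*30) + 247256 = (-26 + (10 + (-5/4 - ¾))*30)/(15 + (10 + (-5/4 - ¾))*30) + 247256 = (-26 + (10 - 2)*30)/(15 + (10 - 2)*30) + 247256 = (-26 + 8*30)/(15 + 8*30) + 247256 = (-26 + 240)/(15 + 240) + 247256 = 214/255 + 247256 = 63050494/255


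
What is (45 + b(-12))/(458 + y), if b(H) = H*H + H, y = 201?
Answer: 177/659 ≈ 0.26859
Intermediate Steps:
b(H) = H + H² (b(H) = H² + H = H + H²)
(45 + b(-12))/(458 + y) = (45 - 12*(1 - 12))/(458 + 201) = (45 - 12*(-11))/659 = (45 + 132)*(1/659) = 177*(1/659) = 177/659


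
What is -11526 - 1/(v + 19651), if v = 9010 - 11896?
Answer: -193233391/16765 ≈ -11526.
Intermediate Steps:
v = -2886
-11526 - 1/(v + 19651) = -11526 - 1/(-2886 + 19651) = -11526 - 1/16765 = -193233391/16765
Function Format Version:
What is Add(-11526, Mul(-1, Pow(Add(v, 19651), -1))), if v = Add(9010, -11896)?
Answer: Rational(-193233391, 16765) ≈ -11526.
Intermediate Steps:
v = -2886
Add(-11526, Mul(-1, Pow(Add(v, 19651), -1))) = Add(-11526, Mul(-1, Pow(Add(-2886, 19651), -1))) = Add(-11526, Mul(-1, Pow(16765, -1))) = Add(-11526, Mul(-1, Rational(1, 16765))) = Add(-11526, Rational(-1, 16765)) = Rational(-193233391, 16765)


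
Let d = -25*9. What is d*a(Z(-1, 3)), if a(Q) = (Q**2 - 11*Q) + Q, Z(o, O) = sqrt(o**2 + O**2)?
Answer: -2250 + 2250*sqrt(10) ≈ 4865.1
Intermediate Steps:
Z(o, O) = sqrt(O**2 + o**2)
d = -225
a(Q) = Q**2 - 10*Q
d*a(Z(-1, 3)) = -225*sqrt(3**2 + (-1)**2)*(-10 + sqrt(3**2 + (-1)**2)) = -225*sqrt(9 + 1)*(-10 + sqrt(9 + 1)) = -225*sqrt(10)*(-10 + sqrt(10))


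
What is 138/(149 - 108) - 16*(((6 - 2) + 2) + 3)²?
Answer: -52998/41 ≈ -1292.6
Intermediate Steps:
138/(149 - 108) - 16*(((6 - 2) + 2) + 3)² = 138/41 - 16*((4 + 2) + 3)² = (1/41)*138 - 16*(6 + 3)² = 138/41 - 16*9² = 138/41 - 16*81 = 138/41 - 1296 = -52998/41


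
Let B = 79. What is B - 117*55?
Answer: -6356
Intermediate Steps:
B - 117*55 = 79 - 117*55 = 79 - 6435 = -6356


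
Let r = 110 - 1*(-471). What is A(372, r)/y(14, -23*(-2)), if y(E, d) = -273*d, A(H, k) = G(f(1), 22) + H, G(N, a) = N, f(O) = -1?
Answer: -53/1794 ≈ -0.029543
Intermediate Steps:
r = 581 (r = 110 + 471 = 581)
A(H, k) = -1 + H
A(372, r)/y(14, -23*(-2)) = (-1 + 372)/((-(-6279)*(-2))) = 371/((-273*46)) = 371/(-12558) = 371*(-1/12558) = -53/1794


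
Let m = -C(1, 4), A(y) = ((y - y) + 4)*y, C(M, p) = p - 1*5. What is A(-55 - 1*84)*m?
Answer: -556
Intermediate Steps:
C(M, p) = -5 + p (C(M, p) = p - 5 = -5 + p)
A(y) = 4*y (A(y) = (0 + 4)*y = 4*y)
m = 1 (m = -(-5 + 4) = -1*(-1) = 1)
A(-55 - 1*84)*m = (4*(-55 - 1*84))*1 = (4*(-55 - 84))*1 = (4*(-139))*1 = -556*1 = -556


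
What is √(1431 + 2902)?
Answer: √4333 ≈ 65.826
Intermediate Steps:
√(1431 + 2902) = √4333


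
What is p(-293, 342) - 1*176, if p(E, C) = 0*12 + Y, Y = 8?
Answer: -168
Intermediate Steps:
p(E, C) = 8 (p(E, C) = 0*12 + 8 = 0 + 8 = 8)
p(-293, 342) - 1*176 = 8 - 1*176 = 8 - 176 = -168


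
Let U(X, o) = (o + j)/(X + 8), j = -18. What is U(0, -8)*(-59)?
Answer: 767/4 ≈ 191.75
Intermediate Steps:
U(X, o) = (-18 + o)/(8 + X) (U(X, o) = (o - 18)/(X + 8) = (-18 + o)/(8 + X))
U(0, -8)*(-59) = ((-18 - 8)/(8 + 0))*(-59) = (-26/8)*(-59) = ((⅛)*(-26))*(-59) = -13/4*(-59) = 767/4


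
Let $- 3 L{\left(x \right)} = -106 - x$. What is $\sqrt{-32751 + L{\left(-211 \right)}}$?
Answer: $13 i \sqrt{194} \approx 181.07 i$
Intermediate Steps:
$L{\left(x \right)} = \frac{106}{3} + \frac{x}{3}$ ($L{\left(x \right)} = - \frac{-106 - x}{3} = \frac{106}{3} + \frac{x}{3}$)
$\sqrt{-32751 + L{\left(-211 \right)}} = \sqrt{-32751 + \left(\frac{106}{3} + \frac{1}{3} \left(-211\right)\right)} = \sqrt{-32751 + \left(\frac{106}{3} - \frac{211}{3}\right)} = \sqrt{-32751 - 35} = \sqrt{-32786} = 13 i \sqrt{194}$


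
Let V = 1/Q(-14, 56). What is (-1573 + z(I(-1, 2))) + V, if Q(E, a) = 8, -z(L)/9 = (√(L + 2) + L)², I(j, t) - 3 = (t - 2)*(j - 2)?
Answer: -13591/8 - 54*√5 ≈ -1819.6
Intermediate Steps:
I(j, t) = 3 + (-2 + j)*(-2 + t) (I(j, t) = 3 + (t - 2)*(j - 2) = 3 + (-2 + t)*(-2 + j) = 3 + (-2 + j)*(-2 + t))
z(L) = -9*(L + √(2 + L))² (z(L) = -9*(√(L + 2) + L)² = -9*(√(2 + L) + L)² = -9*(L + √(2 + L))²)
V = ⅛ (V = 1/8 = ⅛ ≈ 0.12500)
(-1573 + z(I(-1, 2))) + V = (-1573 - 9*((7 - 2*(-1) - 2*2 - 1*2) + √(2 + (7 - 2*(-1) - 2*2 - 1*2)))²) + ⅛ = (-1573 - 9*((7 + 2 - 4 - 2) + √(2 + (7 + 2 - 4 - 2)))²) + ⅛ = (-1573 - 9*(3 + √(2 + 3))²) + ⅛ = (-1573 - 9*(3 + √5)²) + ⅛ = -12583/8 - 9*(3 + √5)²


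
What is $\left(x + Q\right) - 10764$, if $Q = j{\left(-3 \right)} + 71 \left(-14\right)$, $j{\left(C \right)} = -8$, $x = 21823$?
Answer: $10057$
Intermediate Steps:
$Q = -1002$ ($Q = -8 + 71 \left(-14\right) = -8 - 994 = -1002$)
$\left(x + Q\right) - 10764 = \left(21823 - 1002\right) - 10764 = 20821 - 10764 = 10057$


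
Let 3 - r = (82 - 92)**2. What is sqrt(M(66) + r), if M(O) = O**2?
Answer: sqrt(4259) ≈ 65.261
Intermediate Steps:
r = -97 (r = 3 - (82 - 92)**2 = 3 - 1*(-10)**2 = 3 - 1*100 = 3 - 100 = -97)
sqrt(M(66) + r) = sqrt(66**2 - 97) = sqrt(4356 - 97) = sqrt(4259)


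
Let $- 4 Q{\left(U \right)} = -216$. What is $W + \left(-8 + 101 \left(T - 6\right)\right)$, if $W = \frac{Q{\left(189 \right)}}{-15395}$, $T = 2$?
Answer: $- \frac{6342794}{15395} \approx -412.0$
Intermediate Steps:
$Q{\left(U \right)} = 54$ ($Q{\left(U \right)} = \left(- \frac{1}{4}\right) \left(-216\right) = 54$)
$W = - \frac{54}{15395}$ ($W = \frac{54}{-15395} = 54 \left(- \frac{1}{15395}\right) = - \frac{54}{15395} \approx -0.0035076$)
$W + \left(-8 + 101 \left(T - 6\right)\right) = - \frac{54}{15395} + \left(-8 + 101 \left(2 - 6\right)\right) = - \frac{54}{15395} + \left(-8 + 101 \left(-4\right)\right) = - \frac{54}{15395} - 412 = - \frac{6342794}{15395}$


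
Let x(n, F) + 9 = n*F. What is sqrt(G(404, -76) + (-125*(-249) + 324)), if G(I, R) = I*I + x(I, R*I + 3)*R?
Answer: sqrt(942838853) ≈ 30706.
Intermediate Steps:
x(n, F) = -9 + F*n (x(n, F) = -9 + n*F = -9 + F*n)
G(I, R) = I**2 + R*(-9 + I*(3 + I*R)) (G(I, R) = I*I + (-9 + (R*I + 3)*I)*R = I**2 + (-9 + (I*R + 3)*I)*R = I**2 + (-9 + (3 + I*R)*I)*R = I**2 + (-9 + I*(3 + I*R))*R = I**2 + R*(-9 + I*(3 + I*R)))
sqrt(G(404, -76) + (-125*(-249) + 324)) = sqrt((404**2 - 76*(-9 + 404*(3 + 404*(-76)))) + (-125*(-249) + 324)) = sqrt((163216 - 76*(-9 + 404*(3 - 30704))) + (31125 + 324)) = sqrt((163216 - 76*(-9 + 404*(-30701))) + 31449) = sqrt((163216 - 76*(-9 - 12403204)) + 31449) = sqrt((163216 - 76*(-12403213)) + 31449) = sqrt((163216 + 942644188) + 31449) = sqrt(942807404 + 31449) = sqrt(942838853)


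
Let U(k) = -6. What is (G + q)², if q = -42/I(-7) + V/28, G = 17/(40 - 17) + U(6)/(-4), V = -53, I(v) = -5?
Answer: 793154569/10368400 ≈ 76.497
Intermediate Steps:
G = 103/46 (G = 17/(40 - 17) - 6/(-4) = 17/23 - 6*(-¼) = 17*(1/23) + 3/2 = 17/23 + 3/2 = 103/46 ≈ 2.2391)
q = 911/140 (q = -42/(-5) - 53/28 = -42*(-⅕) - 53*1/28 = 42/5 - 53/28 = 911/140 ≈ 6.5071)
(G + q)² = (103/46 + 911/140)² = (28163/3220)² = 793154569/10368400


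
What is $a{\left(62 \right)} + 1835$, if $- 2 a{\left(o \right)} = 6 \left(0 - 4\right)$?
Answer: $1847$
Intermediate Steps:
$a{\left(o \right)} = 12$ ($a{\left(o \right)} = - \frac{6 \left(0 - 4\right)}{2} = - \frac{6 \left(-4\right)}{2} = \left(- \frac{1}{2}\right) \left(-24\right) = 12$)
$a{\left(62 \right)} + 1835 = 12 + 1835 = 1847$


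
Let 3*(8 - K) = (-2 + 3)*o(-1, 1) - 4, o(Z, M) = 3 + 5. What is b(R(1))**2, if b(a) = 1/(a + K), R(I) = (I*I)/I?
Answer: 9/529 ≈ 0.017013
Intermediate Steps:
o(Z, M) = 8
K = 20/3 (K = 8 - ((-2 + 3)*8 - 4)/3 = 8 - (1*8 - 4)/3 = 8 - (8 - 4)/3 = 8 - 1/3*4 = 8 - 4/3 = 20/3 ≈ 6.6667)
R(I) = I (R(I) = I**2/I = I)
b(a) = 1/(20/3 + a) (b(a) = 1/(a + 20/3) = 1/(20/3 + a))
b(R(1))**2 = (3/(20 + 3*1))**2 = (3/(20 + 3))**2 = (3/23)**2 = 9/529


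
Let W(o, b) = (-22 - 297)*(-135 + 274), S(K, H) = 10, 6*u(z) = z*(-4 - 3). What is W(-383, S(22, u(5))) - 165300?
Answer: -209641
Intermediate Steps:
u(z) = -7*z/6 (u(z) = (z*(-4 - 3))/6 = (z*(-7))/6 = (-7*z)/6 = -7*z/6)
W(o, b) = -44341 (W(o, b) = -319*139 = -44341)
W(-383, S(22, u(5))) - 165300 = -44341 - 165300 = -209641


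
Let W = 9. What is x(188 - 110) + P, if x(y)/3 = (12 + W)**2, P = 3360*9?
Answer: 31563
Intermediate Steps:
P = 30240
x(y) = 1323 (x(y) = 3*(12 + 9)**2 = 3*21**2 = 3*441 = 1323)
x(188 - 110) + P = 1323 + 30240 = 31563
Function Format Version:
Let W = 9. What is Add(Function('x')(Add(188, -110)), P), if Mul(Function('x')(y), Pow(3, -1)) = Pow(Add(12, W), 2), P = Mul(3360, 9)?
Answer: 31563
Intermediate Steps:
P = 30240
Function('x')(y) = 1323 (Function('x')(y) = Mul(3, Pow(Add(12, 9), 2)) = Mul(3, Pow(21, 2)) = Mul(3, 441) = 1323)
Add(Function('x')(Add(188, -110)), P) = Add(1323, 30240) = 31563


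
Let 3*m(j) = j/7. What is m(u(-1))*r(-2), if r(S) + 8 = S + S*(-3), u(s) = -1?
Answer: 4/21 ≈ 0.19048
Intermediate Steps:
r(S) = -8 - 2*S (r(S) = -8 + (S + S*(-3)) = -8 + (S - 3*S) = -8 - 2*S)
m(j) = j/21 (m(j) = (j/7)/3 = j/21)
m(u(-1))*r(-2) = ((1/21)*(-1))*(-8 - 2*(-2)) = -(-8 + 4)/21 = -1/21*(-4) = 4/21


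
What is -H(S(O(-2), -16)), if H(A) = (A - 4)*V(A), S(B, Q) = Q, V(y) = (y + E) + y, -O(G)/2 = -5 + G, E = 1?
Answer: -620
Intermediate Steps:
O(G) = 10 - 2*G (O(G) = -2*(-5 + G) = 10 - 2*G)
V(y) = 1 + 2*y (V(y) = (y + 1) + y = (1 + y) + y = 1 + 2*y)
H(A) = (1 + 2*A)*(-4 + A) (H(A) = (A - 4)*(1 + 2*A) = (-4 + A)*(1 + 2*A) = (1 + 2*A)*(-4 + A))
-H(S(O(-2), -16)) = -(1 + 2*(-16))*(-4 - 16) = -(1 - 32)*(-20) = -(-31)*(-20) = -1*620 = -620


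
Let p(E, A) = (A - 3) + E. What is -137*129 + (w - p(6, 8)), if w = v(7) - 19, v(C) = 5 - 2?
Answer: -17700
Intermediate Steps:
p(E, A) = -3 + A + E (p(E, A) = (-3 + A) + E = -3 + A + E)
v(C) = 3
w = -16 (w = 3 - 19 = -16)
-137*129 + (w - p(6, 8)) = -137*129 + (-16 - (-3 + 8 + 6)) = -17673 + (-16 - 1*11) = -17673 + (-16 - 11) = -17673 - 27 = -17700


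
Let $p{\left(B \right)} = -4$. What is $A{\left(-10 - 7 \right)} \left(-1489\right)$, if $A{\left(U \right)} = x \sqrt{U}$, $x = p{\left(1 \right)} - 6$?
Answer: $14890 i \sqrt{17} \approx 61393.0 i$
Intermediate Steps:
$x = -10$ ($x = -4 - 6 = -10$)
$A{\left(U \right)} = - 10 \sqrt{U}$
$A{\left(-10 - 7 \right)} \left(-1489\right) = - 10 \sqrt{-10 - 7} \left(-1489\right) = - 10 \sqrt{-17} \left(-1489\right) = - 10 i \sqrt{17} \left(-1489\right) = 14890 i \sqrt{17}$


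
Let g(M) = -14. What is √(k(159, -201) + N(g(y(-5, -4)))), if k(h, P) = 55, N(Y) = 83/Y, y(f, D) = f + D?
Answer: √9618/14 ≈ 7.0051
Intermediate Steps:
y(f, D) = D + f
√(k(159, -201) + N(g(y(-5, -4)))) = √(55 + 83/(-14)) = √(55 + 83*(-1/14)) = √(55 - 83/14) = √(687/14) = √9618/14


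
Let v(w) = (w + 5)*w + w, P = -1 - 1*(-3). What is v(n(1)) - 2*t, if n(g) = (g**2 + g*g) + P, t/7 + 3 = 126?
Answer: -1682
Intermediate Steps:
t = 861 (t = -21 + 7*126 = -21 + 882 = 861)
P = 2 (P = -1 + 3 = 2)
n(g) = 2 + 2*g**2 (n(g) = (g**2 + g*g) + 2 = (g**2 + g**2) + 2 = 2*g**2 + 2 = 2 + 2*g**2)
v(w) = w + w*(5 + w) (v(w) = (5 + w)*w + w = w*(5 + w) + w = w + w*(5 + w))
v(n(1)) - 2*t = (2 + 2*1**2)*(6 + (2 + 2*1**2)) - 2*861 = (2 + 2*1)*(6 + (2 + 2*1)) - 1722 = (2 + 2)*(6 + (2 + 2)) - 1722 = 4*(6 + 4) - 1722 = 4*10 - 1722 = 40 - 1722 = -1682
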